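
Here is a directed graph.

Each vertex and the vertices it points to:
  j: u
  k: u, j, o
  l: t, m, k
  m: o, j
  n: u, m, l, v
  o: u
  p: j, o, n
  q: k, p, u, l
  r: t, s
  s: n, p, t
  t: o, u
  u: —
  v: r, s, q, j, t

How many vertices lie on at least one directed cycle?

6

A vertex is on a directed cycle iff it belongs to a strongly connected component of size ≥ 2 (or has a self-loop).
The vertices on cycles are {n, p, q, r, s, v} — 6 in total.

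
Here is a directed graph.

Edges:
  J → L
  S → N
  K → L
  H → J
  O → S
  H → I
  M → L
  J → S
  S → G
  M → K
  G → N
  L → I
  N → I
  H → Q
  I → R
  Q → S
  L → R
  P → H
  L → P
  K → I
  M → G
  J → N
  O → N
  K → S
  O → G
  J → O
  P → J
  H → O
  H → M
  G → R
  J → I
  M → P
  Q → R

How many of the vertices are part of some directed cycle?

6

A vertex is on a directed cycle iff it belongs to a strongly connected component of size ≥ 2 (or has a self-loop).
The vertices on cycles are {H, J, K, L, M, P} — 6 in total.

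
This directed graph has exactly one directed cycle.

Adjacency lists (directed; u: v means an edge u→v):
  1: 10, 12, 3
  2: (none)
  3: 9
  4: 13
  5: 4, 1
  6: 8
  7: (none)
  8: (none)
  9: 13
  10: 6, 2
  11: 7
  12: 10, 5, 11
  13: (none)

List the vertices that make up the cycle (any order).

1, 5, 12

DFS with gray/black marking from 5:
5 gray
  4 gray
    13 gray
    13 black
  4 black
  1 gray
    10 gray
      6 gray
        8 gray
        8 black
      6 black
      2 gray
      2 black
    10 black
    12 gray
      12→10: 10 black — skip
      12→5: 5 is gray → back edge
Back edge closes the cycle 5 → 1 → 12 → 5; its vertices are {1, 5, 12}.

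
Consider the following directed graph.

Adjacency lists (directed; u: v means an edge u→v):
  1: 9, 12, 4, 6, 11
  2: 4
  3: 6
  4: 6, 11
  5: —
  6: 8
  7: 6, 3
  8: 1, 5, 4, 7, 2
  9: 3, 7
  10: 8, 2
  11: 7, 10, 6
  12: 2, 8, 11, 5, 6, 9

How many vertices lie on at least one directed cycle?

A vertex is on a directed cycle iff it belongs to a strongly connected component of size ≥ 2 (or has a self-loop).
The vertices on cycles are {1, 2, 3, 4, 6, 7, 8, 9, 10, 11, 12} — 11 in total.

11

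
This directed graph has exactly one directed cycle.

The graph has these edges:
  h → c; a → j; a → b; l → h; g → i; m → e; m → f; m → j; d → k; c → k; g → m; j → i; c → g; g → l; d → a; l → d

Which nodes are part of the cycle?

DFS with gray/black marking from g:
g gray
  l gray
    d gray
      k gray
      k black
      a gray
        b gray
        b black
        j gray
          i gray
          i black
        j black
      a black
    d black
    h gray
      c gray
        c→g: g is gray → back edge
Back edge closes the cycle g → l → h → c → g; its vertices are {c, g, h, l}.

c, g, h, l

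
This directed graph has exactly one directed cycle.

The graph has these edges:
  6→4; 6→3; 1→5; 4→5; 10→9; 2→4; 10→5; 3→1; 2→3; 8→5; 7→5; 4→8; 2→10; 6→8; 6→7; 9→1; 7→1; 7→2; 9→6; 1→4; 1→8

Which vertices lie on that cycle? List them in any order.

DFS with gray/black marking from 2:
2 gray
  3 gray
    1 gray
      4 gray
        8 gray
          5 gray
          5 black
        8 black
        4→5: 5 black — skip
      4 black
      1→8: 8 black — skip
      1→5: 5 black — skip
    1 black
  3 black
  10 gray
    9 gray
      9→1: 1 black — skip
      6 gray
        6→4: 4 black — skip
        6→8: 8 black — skip
        7 gray
          7→5: 5 black — skip
          7→1: 1 black — skip
          7→2: 2 is gray → back edge
Back edge closes the cycle 2 → 10 → 9 → 6 → 7 → 2; its vertices are {2, 6, 7, 9, 10}.

2, 6, 7, 9, 10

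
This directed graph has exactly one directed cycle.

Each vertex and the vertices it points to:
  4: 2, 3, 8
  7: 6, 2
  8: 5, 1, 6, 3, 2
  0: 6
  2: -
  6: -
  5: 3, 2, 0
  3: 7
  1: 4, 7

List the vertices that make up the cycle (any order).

1, 4, 8

DFS with gray/black marking from 8:
8 gray
  5 gray
    3 gray
      7 gray
        6 gray
        6 black
        2 gray
        2 black
      7 black
    3 black
    5→2: 2 black — skip
    0 gray
      0→6: 6 black — skip
    0 black
  5 black
  1 gray
    4 gray
      4→2: 2 black — skip
      4→3: 3 black — skip
      4→8: 8 is gray → back edge
Back edge closes the cycle 8 → 1 → 4 → 8; its vertices are {1, 4, 8}.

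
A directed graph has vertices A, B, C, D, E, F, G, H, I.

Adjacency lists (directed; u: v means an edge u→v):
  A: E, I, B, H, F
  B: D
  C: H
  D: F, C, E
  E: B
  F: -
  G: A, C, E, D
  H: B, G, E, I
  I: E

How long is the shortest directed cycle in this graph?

For each vertex v, BFS finds the shortest path from v back to v.
The shortest such closed walk is G → A → H → G, length 3.

3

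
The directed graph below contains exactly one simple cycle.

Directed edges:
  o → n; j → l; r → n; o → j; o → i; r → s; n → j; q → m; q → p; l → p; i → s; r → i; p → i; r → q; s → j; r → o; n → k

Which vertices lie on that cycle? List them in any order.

i, j, l, p, s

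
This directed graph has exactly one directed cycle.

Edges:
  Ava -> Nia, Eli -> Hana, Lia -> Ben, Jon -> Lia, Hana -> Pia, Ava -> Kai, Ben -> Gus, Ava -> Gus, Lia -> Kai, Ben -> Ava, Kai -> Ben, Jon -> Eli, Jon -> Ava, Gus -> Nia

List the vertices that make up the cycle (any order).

DFS with gray/black marking from Kai:
Kai gray
  Ben gray
    Ava gray
      Nia gray
      Nia black
      Gus gray
        Gus→Nia: Nia black — skip
      Gus black
      Ava→Kai: Kai is gray → back edge
Back edge closes the cycle Kai → Ben → Ava → Kai; its vertices are {Ava, Ben, Kai}.

Ava, Ben, Kai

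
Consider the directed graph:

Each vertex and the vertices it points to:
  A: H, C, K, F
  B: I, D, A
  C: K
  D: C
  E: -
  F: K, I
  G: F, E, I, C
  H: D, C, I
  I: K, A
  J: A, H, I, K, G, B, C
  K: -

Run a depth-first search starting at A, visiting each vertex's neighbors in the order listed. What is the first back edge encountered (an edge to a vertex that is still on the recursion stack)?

DFS from A (visiting each vertex's neighbors in the order listed); mark gray on enter, black on exit:
A gray
  H gray
    D gray
      C gray
        K gray
        K black
      C black
    D black
    H→C: C black — skip
    I gray
      I→K: K black — skip
      I→A: A is gray → back edge
First back edge: I → A.

I->A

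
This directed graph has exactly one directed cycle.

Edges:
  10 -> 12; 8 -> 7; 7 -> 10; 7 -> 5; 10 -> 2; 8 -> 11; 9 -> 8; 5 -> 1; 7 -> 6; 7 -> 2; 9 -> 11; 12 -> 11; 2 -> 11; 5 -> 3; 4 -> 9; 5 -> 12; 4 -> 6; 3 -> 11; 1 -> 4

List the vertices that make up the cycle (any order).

1, 4, 5, 7, 8, 9

DFS with gray/black marking from 8:
8 gray
  11 gray
  11 black
  7 gray
    2 gray
      2→11: 11 black — skip
    2 black
    6 gray
    6 black
    10 gray
      10→2: 2 black — skip
      12 gray
        12→11: 11 black — skip
      12 black
    10 black
    5 gray
      3 gray
        3→11: 11 black — skip
      3 black
      5→12: 12 black — skip
      1 gray
        4 gray
          4→6: 6 black — skip
          9 gray
            9→8: 8 is gray → back edge
Back edge closes the cycle 8 → 7 → 5 → 1 → 4 → 9 → 8; its vertices are {1, 4, 5, 7, 8, 9}.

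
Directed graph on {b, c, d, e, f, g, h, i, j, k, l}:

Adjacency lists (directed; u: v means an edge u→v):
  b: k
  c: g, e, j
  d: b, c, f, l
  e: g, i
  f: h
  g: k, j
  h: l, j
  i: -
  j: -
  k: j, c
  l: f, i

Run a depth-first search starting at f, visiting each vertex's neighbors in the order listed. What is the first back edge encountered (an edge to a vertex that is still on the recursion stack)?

DFS from f (visiting each vertex's neighbors in the order listed); mark gray on enter, black on exit:
f gray
  h gray
    l gray
      l→f: f is gray → back edge
First back edge: l → f.

l->f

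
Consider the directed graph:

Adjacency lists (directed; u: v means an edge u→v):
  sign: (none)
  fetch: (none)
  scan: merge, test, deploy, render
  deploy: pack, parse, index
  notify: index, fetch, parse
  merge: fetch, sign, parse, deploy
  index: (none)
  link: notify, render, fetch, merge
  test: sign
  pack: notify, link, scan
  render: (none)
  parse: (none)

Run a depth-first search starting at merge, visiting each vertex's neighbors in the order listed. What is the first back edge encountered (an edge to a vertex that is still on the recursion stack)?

DFS from merge (visiting each vertex's neighbors in the order listed); mark gray on enter, black on exit:
merge gray
  fetch gray
  fetch black
  sign gray
  sign black
  parse gray
  parse black
  deploy gray
    pack gray
      notify gray
        index gray
        index black
        notify→fetch: fetch black — skip
        notify→parse: parse black — skip
      notify black
      link gray
        link→notify: notify black — skip
        render gray
        render black
        link→fetch: fetch black — skip
        link→merge: merge is gray → back edge
First back edge: link → merge.

link->merge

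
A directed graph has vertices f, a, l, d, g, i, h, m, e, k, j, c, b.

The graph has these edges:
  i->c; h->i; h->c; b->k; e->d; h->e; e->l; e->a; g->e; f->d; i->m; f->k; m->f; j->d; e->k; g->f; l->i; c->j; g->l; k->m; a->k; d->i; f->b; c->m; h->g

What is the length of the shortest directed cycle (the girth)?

3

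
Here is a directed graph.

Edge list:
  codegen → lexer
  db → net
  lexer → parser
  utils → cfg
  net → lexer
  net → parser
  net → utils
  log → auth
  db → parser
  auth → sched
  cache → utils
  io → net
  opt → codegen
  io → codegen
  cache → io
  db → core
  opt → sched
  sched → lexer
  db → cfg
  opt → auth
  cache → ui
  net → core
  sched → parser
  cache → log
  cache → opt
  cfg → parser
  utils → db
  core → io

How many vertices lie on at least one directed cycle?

5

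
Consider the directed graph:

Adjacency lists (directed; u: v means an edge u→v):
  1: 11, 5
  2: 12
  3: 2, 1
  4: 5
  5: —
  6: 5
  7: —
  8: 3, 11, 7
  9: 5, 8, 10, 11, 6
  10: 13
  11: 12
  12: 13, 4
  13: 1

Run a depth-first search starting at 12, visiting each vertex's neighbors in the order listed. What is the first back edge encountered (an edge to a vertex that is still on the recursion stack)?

DFS from 12 (visiting each vertex's neighbors in the order listed); mark gray on enter, black on exit:
12 gray
  13 gray
    1 gray
      11 gray
        11→12: 12 is gray → back edge
First back edge: 11 → 12.

11->12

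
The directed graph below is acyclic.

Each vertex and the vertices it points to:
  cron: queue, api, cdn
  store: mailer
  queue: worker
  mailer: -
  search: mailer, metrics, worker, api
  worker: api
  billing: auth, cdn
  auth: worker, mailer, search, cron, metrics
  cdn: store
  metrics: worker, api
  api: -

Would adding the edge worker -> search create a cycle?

Yes

Adding worker→search creates a cycle iff search can already reach worker.
Path from search: search → worker.
So search → … → worker → search is a cycle.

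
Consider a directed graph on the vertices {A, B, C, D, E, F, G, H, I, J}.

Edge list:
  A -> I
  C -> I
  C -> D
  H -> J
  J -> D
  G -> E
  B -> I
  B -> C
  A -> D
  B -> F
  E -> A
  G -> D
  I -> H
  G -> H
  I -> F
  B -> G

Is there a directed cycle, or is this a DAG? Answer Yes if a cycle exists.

DFS with white/gray/black marking, starting from H:
H gray
  J gray
    D gray
    D black
  J black
H black
A gray
  A→D: D black — skip
  I gray
    F gray
    F black
    I→H: H black — skip
  I black
A black
B gray
  G gray
    E gray
      E→A: A black — skip
    E black
    G→H: H black — skip
    G→D: D black — skip
  G black
  B→I: I black — skip
  C gray
    C→D: D black — skip
    C→I: I black — skip
  C black
  B→F: F black — skip
B black
Every edge goes to a white or black vertex — no back edge, so the graph is acyclic.

No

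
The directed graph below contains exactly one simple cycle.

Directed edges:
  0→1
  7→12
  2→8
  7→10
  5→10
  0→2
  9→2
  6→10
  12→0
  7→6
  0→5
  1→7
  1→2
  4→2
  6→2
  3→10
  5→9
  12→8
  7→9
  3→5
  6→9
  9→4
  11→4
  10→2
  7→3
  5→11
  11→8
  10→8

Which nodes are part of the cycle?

DFS with gray/black marking from 0:
0 gray
  1 gray
    7 gray
      12 gray
        12→0: 0 is gray → back edge
Back edge closes the cycle 0 → 1 → 7 → 12 → 0; its vertices are {0, 1, 7, 12}.

0, 1, 7, 12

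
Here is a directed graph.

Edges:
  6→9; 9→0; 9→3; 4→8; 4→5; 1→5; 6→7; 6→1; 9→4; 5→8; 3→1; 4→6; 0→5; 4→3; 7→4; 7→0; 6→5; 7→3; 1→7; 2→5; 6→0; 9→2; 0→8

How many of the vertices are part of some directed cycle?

A vertex is on a directed cycle iff it belongs to a strongly connected component of size ≥ 2 (or has a self-loop).
The vertices on cycles are {1, 3, 4, 6, 7, 9} — 6 in total.

6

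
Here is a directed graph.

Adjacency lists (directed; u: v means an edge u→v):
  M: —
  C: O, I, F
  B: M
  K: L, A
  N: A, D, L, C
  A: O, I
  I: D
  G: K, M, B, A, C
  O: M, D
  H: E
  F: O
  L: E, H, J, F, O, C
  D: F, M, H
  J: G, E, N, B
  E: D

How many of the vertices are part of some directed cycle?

10

A vertex is on a directed cycle iff it belongs to a strongly connected component of size ≥ 2 (or has a self-loop).
The vertices on cycles are {D, E, F, G, H, J, K, L, N, O} — 10 in total.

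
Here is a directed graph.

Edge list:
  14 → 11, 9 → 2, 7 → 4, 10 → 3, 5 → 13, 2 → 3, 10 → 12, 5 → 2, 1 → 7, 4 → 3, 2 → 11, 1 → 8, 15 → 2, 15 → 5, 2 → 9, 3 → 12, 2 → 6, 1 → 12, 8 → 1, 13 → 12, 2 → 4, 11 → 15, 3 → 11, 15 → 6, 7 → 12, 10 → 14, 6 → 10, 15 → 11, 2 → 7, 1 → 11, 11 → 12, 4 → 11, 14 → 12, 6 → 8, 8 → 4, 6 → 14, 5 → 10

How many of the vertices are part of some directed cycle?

13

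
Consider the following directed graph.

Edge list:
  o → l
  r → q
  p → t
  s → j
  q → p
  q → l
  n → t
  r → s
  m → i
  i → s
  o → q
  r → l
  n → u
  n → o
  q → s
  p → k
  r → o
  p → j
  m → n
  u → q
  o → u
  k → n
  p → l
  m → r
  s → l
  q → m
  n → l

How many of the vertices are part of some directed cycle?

8

A vertex is on a directed cycle iff it belongs to a strongly connected component of size ≥ 2 (or has a self-loop).
The vertices on cycles are {k, m, n, o, p, q, r, u} — 8 in total.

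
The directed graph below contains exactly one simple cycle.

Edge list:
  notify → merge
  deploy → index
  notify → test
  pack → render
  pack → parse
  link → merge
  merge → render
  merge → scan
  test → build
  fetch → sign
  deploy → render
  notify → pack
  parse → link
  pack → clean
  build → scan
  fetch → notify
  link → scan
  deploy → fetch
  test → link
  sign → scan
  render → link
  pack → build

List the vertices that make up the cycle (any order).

DFS with gray/black marking from render:
render gray
  link gray
    scan gray
    scan black
    merge gray
      merge→scan: scan black — skip
      merge→render: render is gray → back edge
Back edge closes the cycle render → link → merge → render; its vertices are {link, merge, render}.

link, merge, render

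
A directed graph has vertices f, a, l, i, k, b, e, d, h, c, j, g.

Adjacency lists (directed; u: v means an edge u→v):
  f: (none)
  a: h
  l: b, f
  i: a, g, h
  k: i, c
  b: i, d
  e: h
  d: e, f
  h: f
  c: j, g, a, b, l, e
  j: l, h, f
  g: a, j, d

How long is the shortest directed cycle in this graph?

5

For each vertex v, BFS finds the shortest path from v back to v.
The shortest such closed walk is b → i → g → j → l → b, length 5.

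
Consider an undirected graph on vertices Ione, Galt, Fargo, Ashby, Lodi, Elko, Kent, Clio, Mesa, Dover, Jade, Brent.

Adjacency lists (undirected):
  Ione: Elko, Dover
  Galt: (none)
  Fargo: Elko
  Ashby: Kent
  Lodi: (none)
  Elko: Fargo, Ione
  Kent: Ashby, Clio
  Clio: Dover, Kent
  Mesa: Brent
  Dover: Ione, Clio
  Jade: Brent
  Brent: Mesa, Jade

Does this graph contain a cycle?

DFS, tracking each vertex's parent; an edge to a visited non-parent vertex closes a cycle.
Start from Galt:
visit Galt (parent –)
visit Ione (parent –)
  visit Elko (parent Ione)
    visit Fargo (parent Elko)
      Fargo–Elko: parent, skip
    Elko–Ione: parent, skip
  visit Dover (parent Ione)
    Dover–Ione: parent, skip
    visit Clio (parent Dover)
      Clio–Dover: parent, skip
      visit Kent (parent Clio)
        visit Ashby (parent Kent)
          Ashby–Kent: parent, skip
        Kent–Clio: parent, skip
visit Lodi (parent –)
visit Mesa (parent –)
  visit Brent (parent Mesa)
    Brent–Mesa: parent, skip
    visit Jade (parent Brent)
      Jade–Brent: parent, skip
No non-parent visited neighbor found — the graph is a forest.

No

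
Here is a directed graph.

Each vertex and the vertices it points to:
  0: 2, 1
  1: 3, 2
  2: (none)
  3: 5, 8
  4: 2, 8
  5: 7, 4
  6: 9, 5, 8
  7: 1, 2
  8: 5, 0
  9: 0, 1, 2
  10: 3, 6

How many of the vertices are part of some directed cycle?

7

A vertex is on a directed cycle iff it belongs to a strongly connected component of size ≥ 2 (or has a self-loop).
The vertices on cycles are {0, 1, 3, 4, 5, 7, 8} — 7 in total.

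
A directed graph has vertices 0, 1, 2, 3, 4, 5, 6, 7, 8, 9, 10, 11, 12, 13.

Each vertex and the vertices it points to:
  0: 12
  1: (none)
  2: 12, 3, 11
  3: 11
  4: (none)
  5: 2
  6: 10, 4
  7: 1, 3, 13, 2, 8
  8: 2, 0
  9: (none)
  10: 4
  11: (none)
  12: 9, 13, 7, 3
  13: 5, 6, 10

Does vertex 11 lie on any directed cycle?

No

11 lies on a cycle iff there is a path from 11 back to itself.
Exploring from 11, it never reaches itself; equivalently, its strongly connected component is a singleton.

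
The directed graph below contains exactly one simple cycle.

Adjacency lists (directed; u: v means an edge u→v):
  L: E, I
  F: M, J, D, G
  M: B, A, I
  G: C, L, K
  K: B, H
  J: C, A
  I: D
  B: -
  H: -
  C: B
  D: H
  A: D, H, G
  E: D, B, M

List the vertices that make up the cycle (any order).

A, E, G, L, M

DFS with gray/black marking from G:
G gray
  C gray
    B gray
    B black
  C black
  L gray
    E gray
      D gray
        H gray
        H black
      D black
      E→B: B black — skip
      M gray
        M→B: B black — skip
        A gray
          A→D: D black — skip
          A→H: H black — skip
          A→G: G is gray → back edge
Back edge closes the cycle G → L → E → M → A → G; its vertices are {A, E, G, L, M}.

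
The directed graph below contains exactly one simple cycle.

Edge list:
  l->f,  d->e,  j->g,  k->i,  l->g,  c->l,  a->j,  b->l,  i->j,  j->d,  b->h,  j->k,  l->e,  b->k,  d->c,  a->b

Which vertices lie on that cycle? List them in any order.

DFS with gray/black marking from j:
j gray
  k gray
    i gray
      i→j: j is gray → back edge
Back edge closes the cycle j → k → i → j; its vertices are {i, j, k}.

i, j, k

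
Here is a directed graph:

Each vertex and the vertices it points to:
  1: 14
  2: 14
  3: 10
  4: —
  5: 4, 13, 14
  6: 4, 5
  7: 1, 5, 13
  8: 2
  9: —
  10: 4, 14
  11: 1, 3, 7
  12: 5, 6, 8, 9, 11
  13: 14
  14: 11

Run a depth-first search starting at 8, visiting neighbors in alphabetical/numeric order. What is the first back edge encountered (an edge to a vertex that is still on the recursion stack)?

DFS from 8 (visiting neighbors in alphabetical/numeric order); mark gray on enter, black on exit:
8 gray
  2 gray
    14 gray
      11 gray
        1 gray
          1→14: 14 is gray → back edge
First back edge: 1 → 14.

1→14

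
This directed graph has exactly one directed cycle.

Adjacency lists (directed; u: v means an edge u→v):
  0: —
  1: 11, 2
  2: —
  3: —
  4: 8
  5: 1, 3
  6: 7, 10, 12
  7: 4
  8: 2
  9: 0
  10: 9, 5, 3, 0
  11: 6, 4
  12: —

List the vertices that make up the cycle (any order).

DFS with gray/black marking from 11:
11 gray
  6 gray
    7 gray
      4 gray
        8 gray
          2 gray
          2 black
        8 black
      4 black
    7 black
    10 gray
      9 gray
        0 gray
        0 black
      9 black
      5 gray
        1 gray
          1→11: 11 is gray → back edge
Back edge closes the cycle 11 → 6 → 10 → 5 → 1 → 11; its vertices are {1, 5, 6, 10, 11}.

1, 5, 6, 10, 11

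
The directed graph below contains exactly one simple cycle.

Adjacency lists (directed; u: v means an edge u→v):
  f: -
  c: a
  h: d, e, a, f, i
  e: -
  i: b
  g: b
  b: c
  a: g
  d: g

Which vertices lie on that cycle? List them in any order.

DFS with gray/black marking from a:
a gray
  g gray
    b gray
      c gray
        c→a: a is gray → back edge
Back edge closes the cycle a → g → b → c → a; its vertices are {a, b, c, g}.

a, b, c, g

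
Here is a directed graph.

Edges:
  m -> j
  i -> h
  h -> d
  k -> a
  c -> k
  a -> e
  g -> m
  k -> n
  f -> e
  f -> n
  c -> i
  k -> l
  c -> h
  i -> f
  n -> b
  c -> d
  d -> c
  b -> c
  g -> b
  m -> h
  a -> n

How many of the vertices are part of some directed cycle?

9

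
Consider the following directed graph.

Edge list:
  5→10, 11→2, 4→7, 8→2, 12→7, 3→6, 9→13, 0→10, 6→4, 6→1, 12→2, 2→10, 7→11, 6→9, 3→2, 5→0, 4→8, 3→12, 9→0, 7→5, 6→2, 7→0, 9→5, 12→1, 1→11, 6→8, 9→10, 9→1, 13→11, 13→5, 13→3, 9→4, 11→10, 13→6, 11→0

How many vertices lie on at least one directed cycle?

A vertex is on a directed cycle iff it belongs to a strongly connected component of size ≥ 2 (or has a self-loop).
The vertices on cycles are {3, 6, 9, 13} — 4 in total.

4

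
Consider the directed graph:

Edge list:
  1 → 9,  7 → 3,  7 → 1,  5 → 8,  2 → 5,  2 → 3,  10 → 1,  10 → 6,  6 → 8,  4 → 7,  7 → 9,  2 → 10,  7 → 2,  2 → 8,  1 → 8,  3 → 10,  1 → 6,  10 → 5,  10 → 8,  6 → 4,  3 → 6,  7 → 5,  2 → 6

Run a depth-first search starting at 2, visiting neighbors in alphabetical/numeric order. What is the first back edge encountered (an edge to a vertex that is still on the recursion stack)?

DFS from 2 (visiting neighbors in alphabetical/numeric order); mark gray on enter, black on exit:
2 gray
  3 gray
    6 gray
      4 gray
        7 gray
          1 gray
            1→6: 6 is gray → back edge
First back edge: 1 → 6.

1->6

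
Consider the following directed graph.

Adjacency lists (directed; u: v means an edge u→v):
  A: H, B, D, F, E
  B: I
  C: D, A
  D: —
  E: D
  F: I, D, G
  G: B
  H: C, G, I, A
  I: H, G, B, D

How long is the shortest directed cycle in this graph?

2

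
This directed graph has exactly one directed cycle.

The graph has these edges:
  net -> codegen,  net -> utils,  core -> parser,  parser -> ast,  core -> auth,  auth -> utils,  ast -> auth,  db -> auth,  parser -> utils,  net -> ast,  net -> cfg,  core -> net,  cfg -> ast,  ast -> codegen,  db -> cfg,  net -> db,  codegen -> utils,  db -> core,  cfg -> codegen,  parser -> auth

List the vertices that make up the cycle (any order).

db, net, core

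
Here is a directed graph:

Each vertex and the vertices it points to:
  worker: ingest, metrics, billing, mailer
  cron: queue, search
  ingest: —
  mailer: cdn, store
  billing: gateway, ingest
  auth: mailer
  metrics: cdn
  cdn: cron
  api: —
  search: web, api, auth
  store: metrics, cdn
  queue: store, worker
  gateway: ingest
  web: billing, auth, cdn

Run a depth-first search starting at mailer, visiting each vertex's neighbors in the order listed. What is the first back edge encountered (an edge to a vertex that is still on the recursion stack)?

metrics->cdn

DFS from mailer (visiting each vertex's neighbors in the order listed); mark gray on enter, black on exit:
mailer gray
  cdn gray
    cron gray
      queue gray
        store gray
          metrics gray
            metrics→cdn: cdn is gray → back edge
First back edge: metrics → cdn.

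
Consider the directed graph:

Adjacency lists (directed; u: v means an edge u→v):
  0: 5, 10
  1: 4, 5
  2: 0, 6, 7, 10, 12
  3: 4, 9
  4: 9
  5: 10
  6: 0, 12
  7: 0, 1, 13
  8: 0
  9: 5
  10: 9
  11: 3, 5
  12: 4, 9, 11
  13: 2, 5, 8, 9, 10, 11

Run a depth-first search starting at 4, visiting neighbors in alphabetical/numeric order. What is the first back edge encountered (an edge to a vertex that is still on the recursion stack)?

10->9

DFS from 4 (visiting neighbors in alphabetical/numeric order); mark gray on enter, black on exit:
4 gray
  9 gray
    5 gray
      10 gray
        10→9: 9 is gray → back edge
First back edge: 10 → 9.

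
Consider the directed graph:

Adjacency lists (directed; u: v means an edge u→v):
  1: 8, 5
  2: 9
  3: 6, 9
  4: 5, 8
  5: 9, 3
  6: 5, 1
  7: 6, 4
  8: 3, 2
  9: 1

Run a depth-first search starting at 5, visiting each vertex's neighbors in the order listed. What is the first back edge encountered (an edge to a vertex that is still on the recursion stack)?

6→5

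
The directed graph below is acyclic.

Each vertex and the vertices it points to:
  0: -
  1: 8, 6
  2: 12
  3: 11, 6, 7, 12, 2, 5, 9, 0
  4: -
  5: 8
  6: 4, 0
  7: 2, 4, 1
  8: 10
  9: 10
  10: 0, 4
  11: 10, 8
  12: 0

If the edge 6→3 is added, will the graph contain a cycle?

Yes

Adding 6→3 creates a cycle iff 3 can already reach 6.
Path from 3: 3 → 6.
So 3 → … → 6 → 3 is a cycle.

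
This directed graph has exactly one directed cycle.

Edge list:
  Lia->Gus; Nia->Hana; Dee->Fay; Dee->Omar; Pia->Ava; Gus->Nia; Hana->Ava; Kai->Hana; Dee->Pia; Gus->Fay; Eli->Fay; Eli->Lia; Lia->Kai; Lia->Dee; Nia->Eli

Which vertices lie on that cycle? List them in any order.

DFS with gray/black marking from Lia:
Lia gray
  Gus gray
    Nia gray
      Eli gray
        Fay gray
        Fay black
        Eli→Lia: Lia is gray → back edge
Back edge closes the cycle Lia → Gus → Nia → Eli → Lia; its vertices are {Eli, Gus, Lia, Nia}.

Eli, Gus, Lia, Nia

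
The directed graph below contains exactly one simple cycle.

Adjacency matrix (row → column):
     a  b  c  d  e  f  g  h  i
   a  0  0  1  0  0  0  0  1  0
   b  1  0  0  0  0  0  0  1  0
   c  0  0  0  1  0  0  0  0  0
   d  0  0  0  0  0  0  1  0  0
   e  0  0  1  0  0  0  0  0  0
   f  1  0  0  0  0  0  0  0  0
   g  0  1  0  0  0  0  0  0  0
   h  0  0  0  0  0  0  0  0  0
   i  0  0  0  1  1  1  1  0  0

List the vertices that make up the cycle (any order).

a, b, c, d, g

DFS with gray/black marking from g:
g gray
  b gray
    a gray
      c gray
        d gray
          d→g: g is gray → back edge
Back edge closes the cycle g → b → a → c → d → g; its vertices are {a, b, c, d, g}.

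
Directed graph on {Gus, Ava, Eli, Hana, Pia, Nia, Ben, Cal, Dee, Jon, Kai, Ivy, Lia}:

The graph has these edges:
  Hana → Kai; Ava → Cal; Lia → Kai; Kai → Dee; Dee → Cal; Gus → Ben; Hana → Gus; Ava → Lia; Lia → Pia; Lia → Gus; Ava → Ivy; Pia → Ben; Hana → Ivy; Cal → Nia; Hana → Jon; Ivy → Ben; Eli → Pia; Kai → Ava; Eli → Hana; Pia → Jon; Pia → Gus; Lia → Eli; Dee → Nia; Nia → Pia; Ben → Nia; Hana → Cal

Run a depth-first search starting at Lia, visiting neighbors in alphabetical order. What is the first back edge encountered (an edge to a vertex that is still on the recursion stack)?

Ben->Nia

DFS from Lia (visiting neighbors in alphabetical order); mark gray on enter, black on exit:
Lia gray
  Eli gray
    Hana gray
      Cal gray
        Nia gray
          Pia gray
            Ben gray
              Ben→Nia: Nia is gray → back edge
First back edge: Ben → Nia.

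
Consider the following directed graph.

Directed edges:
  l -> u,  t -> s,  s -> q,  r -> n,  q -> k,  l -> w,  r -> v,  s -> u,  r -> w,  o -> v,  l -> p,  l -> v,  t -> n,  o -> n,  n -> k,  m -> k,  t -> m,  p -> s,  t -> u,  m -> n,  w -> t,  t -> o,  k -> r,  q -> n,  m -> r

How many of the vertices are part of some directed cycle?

9

A vertex is on a directed cycle iff it belongs to a strongly connected component of size ≥ 2 (or has a self-loop).
The vertices on cycles are {k, m, n, o, q, r, s, t, w} — 9 in total.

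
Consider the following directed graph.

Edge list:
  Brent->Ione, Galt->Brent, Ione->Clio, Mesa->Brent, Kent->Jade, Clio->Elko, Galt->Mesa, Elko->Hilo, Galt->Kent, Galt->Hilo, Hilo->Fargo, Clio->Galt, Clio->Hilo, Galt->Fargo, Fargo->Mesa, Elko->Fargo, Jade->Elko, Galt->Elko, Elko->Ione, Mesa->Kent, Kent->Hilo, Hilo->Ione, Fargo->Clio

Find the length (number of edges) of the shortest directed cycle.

3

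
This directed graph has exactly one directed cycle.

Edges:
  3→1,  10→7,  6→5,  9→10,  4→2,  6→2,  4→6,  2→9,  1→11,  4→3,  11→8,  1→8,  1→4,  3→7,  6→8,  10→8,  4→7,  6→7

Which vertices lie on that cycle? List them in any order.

DFS with gray/black marking from 4:
4 gray
  6 gray
    5 gray
    5 black
    8 gray
    8 black
    7 gray
    7 black
    2 gray
      9 gray
        10 gray
          10→8: 8 black — skip
          10→7: 7 black — skip
        10 black
      9 black
    2 black
  6 black
  3 gray
    3→7: 7 black — skip
    1 gray
      1→4: 4 is gray → back edge
Back edge closes the cycle 4 → 3 → 1 → 4; its vertices are {1, 3, 4}.

1, 3, 4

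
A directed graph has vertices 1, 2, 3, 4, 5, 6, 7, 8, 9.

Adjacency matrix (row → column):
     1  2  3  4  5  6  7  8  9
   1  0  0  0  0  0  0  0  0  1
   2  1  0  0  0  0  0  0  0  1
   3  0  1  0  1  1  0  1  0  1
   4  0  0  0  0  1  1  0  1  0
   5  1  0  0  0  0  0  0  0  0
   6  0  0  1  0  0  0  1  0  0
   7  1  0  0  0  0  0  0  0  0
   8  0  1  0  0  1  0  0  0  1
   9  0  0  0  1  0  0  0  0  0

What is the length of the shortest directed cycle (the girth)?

3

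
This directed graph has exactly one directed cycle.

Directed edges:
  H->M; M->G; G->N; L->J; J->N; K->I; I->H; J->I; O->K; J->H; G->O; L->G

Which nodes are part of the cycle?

G, H, I, K, M, O

DFS with gray/black marking from I:
I gray
  H gray
    M gray
      G gray
        N gray
        N black
        O gray
          K gray
            K→I: I is gray → back edge
Back edge closes the cycle I → H → M → G → O → K → I; its vertices are {G, H, I, K, M, O}.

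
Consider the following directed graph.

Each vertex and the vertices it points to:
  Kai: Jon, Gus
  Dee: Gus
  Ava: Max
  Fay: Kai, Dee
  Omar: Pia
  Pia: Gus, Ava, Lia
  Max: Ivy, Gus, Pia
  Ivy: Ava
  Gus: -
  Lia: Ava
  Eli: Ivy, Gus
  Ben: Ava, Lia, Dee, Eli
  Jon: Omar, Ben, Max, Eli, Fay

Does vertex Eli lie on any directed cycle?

No

Eli lies on a cycle iff there is a path from Eli back to itself.
Exploring from Eli, it never reaches itself; equivalently, its strongly connected component is a singleton.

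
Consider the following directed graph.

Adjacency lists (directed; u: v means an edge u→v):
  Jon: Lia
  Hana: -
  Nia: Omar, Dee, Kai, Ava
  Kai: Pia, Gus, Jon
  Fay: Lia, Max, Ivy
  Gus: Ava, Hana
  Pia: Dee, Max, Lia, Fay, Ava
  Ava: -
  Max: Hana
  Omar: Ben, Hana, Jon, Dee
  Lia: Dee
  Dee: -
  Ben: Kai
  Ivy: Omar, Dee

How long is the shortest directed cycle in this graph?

6

For each vertex v, BFS finds the shortest path from v back to v.
The shortest such closed walk is Omar → Ben → Kai → Pia → Fay → Ivy → Omar, length 6.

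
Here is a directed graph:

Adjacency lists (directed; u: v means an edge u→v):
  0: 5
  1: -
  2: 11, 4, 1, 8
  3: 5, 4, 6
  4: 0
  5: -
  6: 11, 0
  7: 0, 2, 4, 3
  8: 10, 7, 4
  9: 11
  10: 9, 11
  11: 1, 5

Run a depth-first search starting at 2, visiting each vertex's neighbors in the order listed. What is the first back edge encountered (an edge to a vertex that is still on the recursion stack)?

7→2

DFS from 2 (visiting each vertex's neighbors in the order listed); mark gray on enter, black on exit:
2 gray
  11 gray
    1 gray
    1 black
    5 gray
    5 black
  11 black
  4 gray
    0 gray
      0→5: 5 black — skip
    0 black
  4 black
  2→1: 1 black — skip
  8 gray
    10 gray
      9 gray
        9→11: 11 black — skip
      9 black
      10→11: 11 black — skip
    10 black
    7 gray
      7→0: 0 black — skip
      7→2: 2 is gray → back edge
First back edge: 7 → 2.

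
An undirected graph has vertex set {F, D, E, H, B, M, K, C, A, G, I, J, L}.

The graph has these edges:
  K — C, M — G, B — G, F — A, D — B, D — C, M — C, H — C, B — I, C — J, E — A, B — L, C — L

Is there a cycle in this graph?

DFS, tracking each vertex's parent; an edge to a visited non-parent vertex closes a cycle.
Start from H:
visit H (parent –)
  visit C (parent H)
    visit K (parent C)
      K–C: parent, skip
    visit L (parent C)
      visit B (parent L)
        visit D (parent B)
          D–C: C visited and ≠ parent → cycle
Cycle: C – L – B – D – C.

Yes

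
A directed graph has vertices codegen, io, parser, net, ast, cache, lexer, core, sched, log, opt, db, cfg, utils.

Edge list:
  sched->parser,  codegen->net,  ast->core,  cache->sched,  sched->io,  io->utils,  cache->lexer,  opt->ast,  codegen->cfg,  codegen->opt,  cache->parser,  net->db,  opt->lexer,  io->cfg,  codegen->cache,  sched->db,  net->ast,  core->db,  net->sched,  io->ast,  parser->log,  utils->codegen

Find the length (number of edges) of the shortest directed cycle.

5

For each vertex v, BFS finds the shortest path from v back to v.
The shortest such closed walk is codegen → cache → sched → io → utils → codegen, length 5.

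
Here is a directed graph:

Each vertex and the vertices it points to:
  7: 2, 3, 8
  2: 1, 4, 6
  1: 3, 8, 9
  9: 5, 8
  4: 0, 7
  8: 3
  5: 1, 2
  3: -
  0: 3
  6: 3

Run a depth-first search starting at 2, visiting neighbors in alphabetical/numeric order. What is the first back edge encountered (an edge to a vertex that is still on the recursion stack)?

5→1

DFS from 2 (visiting neighbors in alphabetical/numeric order); mark gray on enter, black on exit:
2 gray
  1 gray
    3 gray
    3 black
    8 gray
      8→3: 3 black — skip
    8 black
    9 gray
      5 gray
        5→1: 1 is gray → back edge
First back edge: 5 → 1.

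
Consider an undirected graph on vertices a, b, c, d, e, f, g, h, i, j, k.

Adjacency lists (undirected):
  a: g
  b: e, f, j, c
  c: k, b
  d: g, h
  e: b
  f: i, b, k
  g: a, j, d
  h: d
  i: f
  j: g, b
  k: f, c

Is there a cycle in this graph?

Yes

DFS, tracking each vertex's parent; an edge to a visited non-parent vertex closes a cycle.
Start from a:
visit a (parent –)
  visit g (parent a)
    g–a: parent, skip
    visit j (parent g)
      j–g: parent, skip
      visit b (parent j)
        visit e (parent b)
          e–b: parent, skip
        visit f (parent b)
          visit i (parent f)
            i–f: parent, skip
          f–b: parent, skip
          visit k (parent f)
            k–f: parent, skip
            visit c (parent k)
              c–k: parent, skip
              c–b: b visited and ≠ parent → cycle
Cycle: b – f – k – c – b.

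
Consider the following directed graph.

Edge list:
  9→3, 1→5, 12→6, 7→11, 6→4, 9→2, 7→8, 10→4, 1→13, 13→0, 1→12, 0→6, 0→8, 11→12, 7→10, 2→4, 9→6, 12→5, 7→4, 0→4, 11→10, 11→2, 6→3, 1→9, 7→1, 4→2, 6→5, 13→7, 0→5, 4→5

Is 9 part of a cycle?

No

9 lies on a cycle iff there is a path from 9 back to itself.
Exploring from 9, it never reaches itself; equivalently, its strongly connected component is a singleton.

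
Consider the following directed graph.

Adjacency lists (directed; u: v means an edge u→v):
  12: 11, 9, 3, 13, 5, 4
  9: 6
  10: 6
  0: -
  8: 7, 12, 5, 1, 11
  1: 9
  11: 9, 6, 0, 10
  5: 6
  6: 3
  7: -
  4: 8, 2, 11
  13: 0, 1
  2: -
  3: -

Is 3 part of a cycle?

No

3 lies on a cycle iff there is a path from 3 back to itself.
Exploring from 3, it never reaches itself; equivalently, its strongly connected component is a singleton.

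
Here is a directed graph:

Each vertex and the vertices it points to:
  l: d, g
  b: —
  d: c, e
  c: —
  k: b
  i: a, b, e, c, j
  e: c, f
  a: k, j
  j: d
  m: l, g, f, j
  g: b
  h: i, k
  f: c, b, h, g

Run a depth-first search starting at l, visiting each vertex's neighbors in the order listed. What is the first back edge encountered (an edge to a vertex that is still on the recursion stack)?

j→d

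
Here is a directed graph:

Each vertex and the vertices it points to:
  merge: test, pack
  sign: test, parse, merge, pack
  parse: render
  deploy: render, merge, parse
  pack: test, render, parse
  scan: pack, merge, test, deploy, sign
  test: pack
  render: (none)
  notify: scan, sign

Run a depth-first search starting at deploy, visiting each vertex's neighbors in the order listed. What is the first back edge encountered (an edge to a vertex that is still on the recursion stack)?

pack→test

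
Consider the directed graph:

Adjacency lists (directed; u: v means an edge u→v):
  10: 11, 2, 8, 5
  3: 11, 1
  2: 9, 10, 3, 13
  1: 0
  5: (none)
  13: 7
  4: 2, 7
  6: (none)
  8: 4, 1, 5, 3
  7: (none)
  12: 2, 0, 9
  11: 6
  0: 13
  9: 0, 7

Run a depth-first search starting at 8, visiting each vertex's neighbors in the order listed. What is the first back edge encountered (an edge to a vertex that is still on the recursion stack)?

10->2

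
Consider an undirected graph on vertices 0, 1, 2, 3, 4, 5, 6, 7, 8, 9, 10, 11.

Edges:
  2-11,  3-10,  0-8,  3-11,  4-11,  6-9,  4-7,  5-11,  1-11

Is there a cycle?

No

DFS, tracking each vertex's parent; an edge to a visited non-parent vertex closes a cycle.
Start from 9:
visit 9 (parent –)
  visit 6 (parent 9)
    6–9: parent, skip
visit 0 (parent –)
  visit 8 (parent 0)
    8–0: parent, skip
visit 1 (parent –)
  visit 11 (parent 1)
    visit 4 (parent 11)
      visit 7 (parent 4)
        7–4: parent, skip
      4–11: parent, skip
    visit 5 (parent 11)
      5–11: parent, skip
    visit 3 (parent 11)
      visit 10 (parent 3)
        10–3: parent, skip
      3–11: parent, skip
    11–1: parent, skip
    visit 2 (parent 11)
      2–11: parent, skip
No non-parent visited neighbor found — the graph is a forest.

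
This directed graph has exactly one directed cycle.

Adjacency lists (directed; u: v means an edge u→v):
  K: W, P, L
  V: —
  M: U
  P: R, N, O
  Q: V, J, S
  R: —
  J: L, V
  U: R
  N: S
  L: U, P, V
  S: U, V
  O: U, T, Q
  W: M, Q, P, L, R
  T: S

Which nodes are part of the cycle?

J, L, O, P, Q

DFS with gray/black marking from P:
P gray
  R gray
  R black
  N gray
    S gray
      U gray
        U→R: R black — skip
      U black
      V gray
      V black
    S black
  N black
  O gray
    O→U: U black — skip
    T gray
      T→S: S black — skip
    T black
    Q gray
      Q→V: V black — skip
      J gray
        L gray
          L→U: U black — skip
          L→P: P is gray → back edge
Back edge closes the cycle P → O → Q → J → L → P; its vertices are {J, L, O, P, Q}.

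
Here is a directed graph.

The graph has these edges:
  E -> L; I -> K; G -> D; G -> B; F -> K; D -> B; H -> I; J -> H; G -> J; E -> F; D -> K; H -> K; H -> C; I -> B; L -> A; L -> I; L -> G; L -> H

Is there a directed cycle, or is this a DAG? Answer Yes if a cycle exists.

DFS with white/gray/black marking, starting from I:
I gray
  B gray
  B black
  K gray
  K black
I black
A gray
A black
C gray
C black
D gray
  D→B: B black — skip
  D→K: K black — skip
D black
E gray
  L gray
    H gray
      H→I: I black — skip
      H→K: K black — skip
      H→C: C black — skip
    H black
    L→A: A black — skip
    L→I: I black — skip
    G gray
      G→D: D black — skip
      J gray
        J→H: H black — skip
      J black
      G→B: B black — skip
    G black
  L black
  F gray
    F→K: K black — skip
  F black
E black
Every edge goes to a white or black vertex — no back edge, so the graph is acyclic.

No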